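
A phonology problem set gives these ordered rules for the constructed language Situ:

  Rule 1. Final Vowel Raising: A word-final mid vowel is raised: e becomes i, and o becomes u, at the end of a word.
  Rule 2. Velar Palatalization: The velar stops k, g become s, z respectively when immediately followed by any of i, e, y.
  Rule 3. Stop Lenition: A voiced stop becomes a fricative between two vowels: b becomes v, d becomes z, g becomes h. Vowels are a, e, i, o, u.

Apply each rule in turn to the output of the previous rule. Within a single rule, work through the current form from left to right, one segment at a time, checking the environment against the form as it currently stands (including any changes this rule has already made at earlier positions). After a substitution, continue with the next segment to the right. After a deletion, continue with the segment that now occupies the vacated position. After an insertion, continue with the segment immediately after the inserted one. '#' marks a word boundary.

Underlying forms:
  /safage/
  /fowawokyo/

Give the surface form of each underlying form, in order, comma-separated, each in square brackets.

/safage/:
  Rule 1 Final Vowel Raising: [safage] → [safagi]
  Rule 2 Velar Palatalization: [safagi] → [safazi]
  Rule 3 Stop Lenition: no change — [safazi]
/fowawokyo/:
  Rule 1 Final Vowel Raising: [fowawokyo] → [fowawokyu]
  Rule 2 Velar Palatalization: [fowawokyu] → [fowawosyu]
  Rule 3 Stop Lenition: no change — [fowawosyu]

[safazi], [fowawosyu]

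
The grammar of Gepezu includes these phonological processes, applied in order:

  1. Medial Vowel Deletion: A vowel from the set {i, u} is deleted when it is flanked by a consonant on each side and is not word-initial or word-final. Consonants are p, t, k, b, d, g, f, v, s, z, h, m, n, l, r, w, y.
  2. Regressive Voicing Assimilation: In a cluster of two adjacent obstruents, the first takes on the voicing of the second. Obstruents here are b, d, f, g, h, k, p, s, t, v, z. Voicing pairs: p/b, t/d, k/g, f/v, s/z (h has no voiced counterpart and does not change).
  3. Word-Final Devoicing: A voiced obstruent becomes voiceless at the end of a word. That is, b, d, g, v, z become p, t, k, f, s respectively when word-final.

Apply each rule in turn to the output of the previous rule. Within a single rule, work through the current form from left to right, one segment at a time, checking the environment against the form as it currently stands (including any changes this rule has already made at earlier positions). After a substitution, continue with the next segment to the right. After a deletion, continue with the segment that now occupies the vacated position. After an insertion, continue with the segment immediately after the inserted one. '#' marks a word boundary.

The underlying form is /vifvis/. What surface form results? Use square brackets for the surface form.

1 Medial Vowel Deletion: [vifvis] → [vfvs]
2 Regressive Voicing Assimilation: [vfvs] → [fvfs]
3 Word-Final Devoicing: no change — [fvfs]

[fvfs]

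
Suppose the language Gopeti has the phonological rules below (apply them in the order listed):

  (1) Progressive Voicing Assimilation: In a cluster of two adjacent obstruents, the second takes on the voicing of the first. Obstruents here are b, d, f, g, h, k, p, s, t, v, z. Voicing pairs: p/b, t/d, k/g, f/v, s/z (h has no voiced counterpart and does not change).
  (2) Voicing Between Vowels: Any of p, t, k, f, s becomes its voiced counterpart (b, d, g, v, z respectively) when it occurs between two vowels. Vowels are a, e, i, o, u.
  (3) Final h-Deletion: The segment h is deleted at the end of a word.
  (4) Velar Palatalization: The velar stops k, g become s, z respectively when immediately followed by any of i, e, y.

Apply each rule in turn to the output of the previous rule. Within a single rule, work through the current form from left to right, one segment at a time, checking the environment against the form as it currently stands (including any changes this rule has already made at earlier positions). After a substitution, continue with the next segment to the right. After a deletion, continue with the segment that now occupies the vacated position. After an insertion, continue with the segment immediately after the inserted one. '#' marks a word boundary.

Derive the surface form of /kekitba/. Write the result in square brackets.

[sezitpa]

(1) Progressive Voicing Assimilation: [kekitba] → [kekitpa]
(2) Voicing Between Vowels: [kekitpa] → [kegitpa]
(3) Final h-Deletion: no change — [kegitpa]
(4) Velar Palatalization: [kegitpa] → [sezitpa]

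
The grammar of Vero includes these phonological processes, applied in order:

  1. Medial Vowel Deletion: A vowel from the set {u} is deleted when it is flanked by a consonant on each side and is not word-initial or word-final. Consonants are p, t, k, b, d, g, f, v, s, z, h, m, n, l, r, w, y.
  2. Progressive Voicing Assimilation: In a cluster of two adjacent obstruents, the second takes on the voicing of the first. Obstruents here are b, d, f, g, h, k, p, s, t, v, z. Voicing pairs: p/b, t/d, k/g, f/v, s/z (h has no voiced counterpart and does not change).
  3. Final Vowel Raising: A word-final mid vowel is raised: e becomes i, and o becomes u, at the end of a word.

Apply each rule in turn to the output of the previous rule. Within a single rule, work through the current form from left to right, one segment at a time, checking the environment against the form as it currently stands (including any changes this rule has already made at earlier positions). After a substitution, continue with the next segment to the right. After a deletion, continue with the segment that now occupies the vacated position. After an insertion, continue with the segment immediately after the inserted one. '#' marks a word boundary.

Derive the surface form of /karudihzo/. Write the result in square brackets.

1 Medial Vowel Deletion: [karudihzo] → [kardihzo]
2 Progressive Voicing Assimilation: [kardihzo] → [kardihso]
3 Final Vowel Raising: [kardihso] → [kardihsu]

[kardihsu]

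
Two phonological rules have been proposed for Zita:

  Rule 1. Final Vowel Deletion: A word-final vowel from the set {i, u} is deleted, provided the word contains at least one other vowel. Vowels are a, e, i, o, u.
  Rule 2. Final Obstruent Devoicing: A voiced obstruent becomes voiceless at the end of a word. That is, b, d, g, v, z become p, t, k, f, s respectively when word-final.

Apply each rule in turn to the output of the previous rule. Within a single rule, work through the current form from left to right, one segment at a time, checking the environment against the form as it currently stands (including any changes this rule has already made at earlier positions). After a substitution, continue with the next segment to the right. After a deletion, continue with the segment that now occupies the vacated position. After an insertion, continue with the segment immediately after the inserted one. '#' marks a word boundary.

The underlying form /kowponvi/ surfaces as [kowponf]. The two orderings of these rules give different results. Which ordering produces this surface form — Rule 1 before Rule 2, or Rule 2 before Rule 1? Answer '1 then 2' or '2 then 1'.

1 then 2

Order 1 then 2:
  1 Final Vowel Deletion: [kowponvi] → [kowponv]
  2 Final Obstruent Devoicing: [kowponv] → [kowponf]
  result: [kowponf]
Order 2 then 1:
  2 Final Obstruent Devoicing: no change — [kowponvi]
  1 Final Vowel Deletion: [kowponvi] → [kowponv]
  result: [kowponv]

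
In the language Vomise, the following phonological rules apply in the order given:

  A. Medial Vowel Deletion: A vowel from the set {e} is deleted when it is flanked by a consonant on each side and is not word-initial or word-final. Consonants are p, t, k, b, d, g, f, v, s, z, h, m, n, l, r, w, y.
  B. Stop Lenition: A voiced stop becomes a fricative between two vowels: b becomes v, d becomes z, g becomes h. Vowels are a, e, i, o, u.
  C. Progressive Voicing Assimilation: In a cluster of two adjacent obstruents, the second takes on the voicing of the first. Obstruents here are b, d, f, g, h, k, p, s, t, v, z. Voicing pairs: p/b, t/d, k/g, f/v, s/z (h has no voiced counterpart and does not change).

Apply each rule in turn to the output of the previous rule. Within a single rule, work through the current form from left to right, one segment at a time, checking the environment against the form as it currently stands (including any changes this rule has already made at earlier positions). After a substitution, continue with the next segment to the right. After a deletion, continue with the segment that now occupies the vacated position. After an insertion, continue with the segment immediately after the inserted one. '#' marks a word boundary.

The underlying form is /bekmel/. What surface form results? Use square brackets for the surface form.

[bgml]

A Medial Vowel Deletion: [bekmel] → [bkml]
B Stop Lenition: no change — [bkml]
C Progressive Voicing Assimilation: [bkml] → [bgml]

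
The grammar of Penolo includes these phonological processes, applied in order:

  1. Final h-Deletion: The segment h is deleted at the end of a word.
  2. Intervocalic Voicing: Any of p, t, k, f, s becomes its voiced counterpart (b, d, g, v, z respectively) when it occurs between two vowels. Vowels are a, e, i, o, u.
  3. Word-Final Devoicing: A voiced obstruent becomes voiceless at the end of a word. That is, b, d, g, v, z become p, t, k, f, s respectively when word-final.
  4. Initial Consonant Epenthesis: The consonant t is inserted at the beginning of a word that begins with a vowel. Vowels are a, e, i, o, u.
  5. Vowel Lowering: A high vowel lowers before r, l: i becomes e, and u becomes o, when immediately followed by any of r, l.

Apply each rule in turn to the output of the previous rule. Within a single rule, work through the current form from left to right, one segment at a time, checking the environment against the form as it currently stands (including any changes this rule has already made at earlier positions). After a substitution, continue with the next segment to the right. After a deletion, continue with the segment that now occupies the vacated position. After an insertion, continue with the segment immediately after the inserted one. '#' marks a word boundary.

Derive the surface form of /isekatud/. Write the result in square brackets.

[tizegadut]

1 Final h-Deletion: no change — [isekatud]
2 Intervocalic Voicing: [isekatud] → [izegadud]
3 Word-Final Devoicing: [izegadud] → [izegadut]
4 Initial Consonant Epenthesis: [izegadut] → [tizegadut]
5 Vowel Lowering: no change — [tizegadut]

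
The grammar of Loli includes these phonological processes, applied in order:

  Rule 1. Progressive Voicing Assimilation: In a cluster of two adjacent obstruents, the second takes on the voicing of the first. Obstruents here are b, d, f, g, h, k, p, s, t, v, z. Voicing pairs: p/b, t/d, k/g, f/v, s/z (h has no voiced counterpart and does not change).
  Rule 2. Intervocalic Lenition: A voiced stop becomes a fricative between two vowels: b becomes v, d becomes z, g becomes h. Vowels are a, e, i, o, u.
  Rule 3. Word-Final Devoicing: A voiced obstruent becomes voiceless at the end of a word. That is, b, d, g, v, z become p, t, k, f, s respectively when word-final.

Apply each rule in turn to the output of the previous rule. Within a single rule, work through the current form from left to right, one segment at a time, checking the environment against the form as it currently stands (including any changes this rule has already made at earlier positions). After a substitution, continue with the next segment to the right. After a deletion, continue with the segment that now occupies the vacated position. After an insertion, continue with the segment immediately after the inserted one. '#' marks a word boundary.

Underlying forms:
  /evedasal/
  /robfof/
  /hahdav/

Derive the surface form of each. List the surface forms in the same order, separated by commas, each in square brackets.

/evedasal/:
  Rule 1 Progressive Voicing Assimilation: no change — [evedasal]
  Rule 2 Intervocalic Lenition: [evedasal] → [evezasal]
  Rule 3 Word-Final Devoicing: no change — [evezasal]
/robfof/:
  Rule 1 Progressive Voicing Assimilation: [robfof] → [robvof]
  Rule 2 Intervocalic Lenition: no change — [robvof]
  Rule 3 Word-Final Devoicing: no change — [robvof]
/hahdav/:
  Rule 1 Progressive Voicing Assimilation: [hahdav] → [hahtav]
  Rule 2 Intervocalic Lenition: no change — [hahtav]
  Rule 3 Word-Final Devoicing: [hahtav] → [hahtaf]

[evezasal], [robvof], [hahtaf]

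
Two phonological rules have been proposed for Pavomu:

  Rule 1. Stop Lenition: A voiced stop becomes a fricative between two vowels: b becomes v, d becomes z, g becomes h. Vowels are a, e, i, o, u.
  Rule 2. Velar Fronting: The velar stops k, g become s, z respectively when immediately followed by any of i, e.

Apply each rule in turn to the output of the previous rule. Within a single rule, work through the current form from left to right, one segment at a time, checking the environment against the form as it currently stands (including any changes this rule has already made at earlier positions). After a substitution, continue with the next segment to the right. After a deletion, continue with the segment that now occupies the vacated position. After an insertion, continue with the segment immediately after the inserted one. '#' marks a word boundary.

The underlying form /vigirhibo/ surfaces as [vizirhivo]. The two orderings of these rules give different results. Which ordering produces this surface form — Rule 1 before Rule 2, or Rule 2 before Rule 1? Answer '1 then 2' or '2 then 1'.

2 then 1

Order 1 then 2:
  1 Stop Lenition: [vigirhibo] → [vihirhivo]
  2 Velar Fronting: no change — [vihirhivo]
  result: [vihirhivo]
Order 2 then 1:
  2 Velar Fronting: [vigirhibo] → [vizirhibo]
  1 Stop Lenition: [vizirhibo] → [vizirhivo]
  result: [vizirhivo]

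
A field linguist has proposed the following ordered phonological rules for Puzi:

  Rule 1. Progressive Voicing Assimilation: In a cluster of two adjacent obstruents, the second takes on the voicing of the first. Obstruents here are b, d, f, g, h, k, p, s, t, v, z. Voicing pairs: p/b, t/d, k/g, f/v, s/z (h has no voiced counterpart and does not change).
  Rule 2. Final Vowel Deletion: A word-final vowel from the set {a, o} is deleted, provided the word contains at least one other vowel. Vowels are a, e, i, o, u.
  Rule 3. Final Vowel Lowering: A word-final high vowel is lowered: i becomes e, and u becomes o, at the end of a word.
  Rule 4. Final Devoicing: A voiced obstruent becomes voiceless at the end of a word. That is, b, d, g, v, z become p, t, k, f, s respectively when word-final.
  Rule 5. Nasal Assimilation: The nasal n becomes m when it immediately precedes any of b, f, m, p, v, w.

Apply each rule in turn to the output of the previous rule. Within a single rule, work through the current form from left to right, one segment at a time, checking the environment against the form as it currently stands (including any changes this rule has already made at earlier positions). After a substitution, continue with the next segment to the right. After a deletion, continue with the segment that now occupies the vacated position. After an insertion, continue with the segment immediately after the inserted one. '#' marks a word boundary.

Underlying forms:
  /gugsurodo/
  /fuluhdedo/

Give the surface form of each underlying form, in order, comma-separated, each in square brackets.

/gugsurodo/:
  Rule 1 Progressive Voicing Assimilation: [gugsurodo] → [gugzurodo]
  Rule 2 Final Vowel Deletion: [gugzurodo] → [gugzurod]
  Rule 3 Final Vowel Lowering: no change — [gugzurod]
  Rule 4 Final Devoicing: [gugzurod] → [gugzurot]
  Rule 5 Nasal Assimilation: no change — [gugzurot]
/fuluhdedo/:
  Rule 1 Progressive Voicing Assimilation: [fuluhdedo] → [fuluhtedo]
  Rule 2 Final Vowel Deletion: [fuluhtedo] → [fuluhted]
  Rule 3 Final Vowel Lowering: no change — [fuluhted]
  Rule 4 Final Devoicing: [fuluhted] → [fuluhtet]
  Rule 5 Nasal Assimilation: no change — [fuluhtet]

[gugzurot], [fuluhtet]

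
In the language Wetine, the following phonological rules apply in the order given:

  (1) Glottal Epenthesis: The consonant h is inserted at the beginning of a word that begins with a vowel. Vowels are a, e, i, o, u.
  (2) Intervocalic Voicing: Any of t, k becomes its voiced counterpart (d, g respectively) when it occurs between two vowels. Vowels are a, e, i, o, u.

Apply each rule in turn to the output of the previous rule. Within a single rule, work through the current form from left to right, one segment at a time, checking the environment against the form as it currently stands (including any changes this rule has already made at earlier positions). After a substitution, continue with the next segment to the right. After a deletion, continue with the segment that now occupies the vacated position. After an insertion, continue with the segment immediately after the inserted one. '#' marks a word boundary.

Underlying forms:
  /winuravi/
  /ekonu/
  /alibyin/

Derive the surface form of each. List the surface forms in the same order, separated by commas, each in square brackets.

/winuravi/:
  (1) Glottal Epenthesis: no change — [winuravi]
  (2) Intervocalic Voicing: no change — [winuravi]
/ekonu/:
  (1) Glottal Epenthesis: [ekonu] → [hekonu]
  (2) Intervocalic Voicing: [hekonu] → [hegonu]
/alibyin/:
  (1) Glottal Epenthesis: [alibyin] → [halibyin]
  (2) Intervocalic Voicing: no change — [halibyin]

[winuravi], [hegonu], [halibyin]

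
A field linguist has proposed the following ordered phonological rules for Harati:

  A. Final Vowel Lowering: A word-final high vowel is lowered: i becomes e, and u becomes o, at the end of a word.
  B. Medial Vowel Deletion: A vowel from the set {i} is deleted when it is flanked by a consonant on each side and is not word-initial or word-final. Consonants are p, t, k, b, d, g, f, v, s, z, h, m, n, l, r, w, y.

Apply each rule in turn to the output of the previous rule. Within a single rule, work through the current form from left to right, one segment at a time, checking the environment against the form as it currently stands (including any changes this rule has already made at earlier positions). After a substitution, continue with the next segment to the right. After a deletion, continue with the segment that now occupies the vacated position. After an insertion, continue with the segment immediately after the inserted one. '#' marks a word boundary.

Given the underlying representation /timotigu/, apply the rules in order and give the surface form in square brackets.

[tmotgo]

A Final Vowel Lowering: [timotigu] → [timotigo]
B Medial Vowel Deletion: [timotigo] → [tmotgo]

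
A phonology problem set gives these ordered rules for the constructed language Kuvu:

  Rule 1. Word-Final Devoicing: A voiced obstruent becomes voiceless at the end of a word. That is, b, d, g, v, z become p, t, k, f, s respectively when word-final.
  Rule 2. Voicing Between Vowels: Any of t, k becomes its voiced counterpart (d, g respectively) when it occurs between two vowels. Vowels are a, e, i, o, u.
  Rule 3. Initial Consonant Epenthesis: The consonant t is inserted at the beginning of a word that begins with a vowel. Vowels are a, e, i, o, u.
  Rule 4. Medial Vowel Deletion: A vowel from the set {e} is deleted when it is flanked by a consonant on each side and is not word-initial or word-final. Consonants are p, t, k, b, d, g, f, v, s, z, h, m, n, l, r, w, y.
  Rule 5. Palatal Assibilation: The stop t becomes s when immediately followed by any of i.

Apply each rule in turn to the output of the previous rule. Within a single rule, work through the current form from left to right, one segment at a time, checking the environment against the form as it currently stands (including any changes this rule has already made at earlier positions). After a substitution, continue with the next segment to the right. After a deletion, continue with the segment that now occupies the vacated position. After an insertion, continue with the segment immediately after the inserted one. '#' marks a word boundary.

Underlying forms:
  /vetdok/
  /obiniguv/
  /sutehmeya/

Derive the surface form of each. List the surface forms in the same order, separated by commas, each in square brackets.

[vtdok], [tobiniguf], [sudhmya]

/vetdok/:
  Rule 1 Word-Final Devoicing: no change — [vetdok]
  Rule 2 Voicing Between Vowels: no change — [vetdok]
  Rule 3 Initial Consonant Epenthesis: no change — [vetdok]
  Rule 4 Medial Vowel Deletion: [vetdok] → [vtdok]
  Rule 5 Palatal Assibilation: no change — [vtdok]
/obiniguv/:
  Rule 1 Word-Final Devoicing: [obiniguv] → [obiniguf]
  Rule 2 Voicing Between Vowels: no change — [obiniguf]
  Rule 3 Initial Consonant Epenthesis: [obiniguf] → [tobiniguf]
  Rule 4 Medial Vowel Deletion: no change — [tobiniguf]
  Rule 5 Palatal Assibilation: no change — [tobiniguf]
/sutehmeya/:
  Rule 1 Word-Final Devoicing: no change — [sutehmeya]
  Rule 2 Voicing Between Vowels: [sutehmeya] → [sudehmeya]
  Rule 3 Initial Consonant Epenthesis: no change — [sudehmeya]
  Rule 4 Medial Vowel Deletion: [sudehmeya] → [sudhmya]
  Rule 5 Palatal Assibilation: no change — [sudhmya]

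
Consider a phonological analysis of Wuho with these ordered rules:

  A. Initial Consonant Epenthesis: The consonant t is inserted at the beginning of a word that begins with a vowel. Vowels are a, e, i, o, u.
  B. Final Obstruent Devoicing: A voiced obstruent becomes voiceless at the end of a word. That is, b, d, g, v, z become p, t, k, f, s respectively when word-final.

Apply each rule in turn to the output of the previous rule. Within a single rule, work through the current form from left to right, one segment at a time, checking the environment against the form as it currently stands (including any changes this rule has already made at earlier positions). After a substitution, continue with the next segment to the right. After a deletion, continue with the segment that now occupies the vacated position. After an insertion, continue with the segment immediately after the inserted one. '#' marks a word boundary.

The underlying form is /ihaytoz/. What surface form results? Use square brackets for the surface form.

[tihaytos]

A Initial Consonant Epenthesis: [ihaytoz] → [tihaytoz]
B Final Obstruent Devoicing: [tihaytoz] → [tihaytos]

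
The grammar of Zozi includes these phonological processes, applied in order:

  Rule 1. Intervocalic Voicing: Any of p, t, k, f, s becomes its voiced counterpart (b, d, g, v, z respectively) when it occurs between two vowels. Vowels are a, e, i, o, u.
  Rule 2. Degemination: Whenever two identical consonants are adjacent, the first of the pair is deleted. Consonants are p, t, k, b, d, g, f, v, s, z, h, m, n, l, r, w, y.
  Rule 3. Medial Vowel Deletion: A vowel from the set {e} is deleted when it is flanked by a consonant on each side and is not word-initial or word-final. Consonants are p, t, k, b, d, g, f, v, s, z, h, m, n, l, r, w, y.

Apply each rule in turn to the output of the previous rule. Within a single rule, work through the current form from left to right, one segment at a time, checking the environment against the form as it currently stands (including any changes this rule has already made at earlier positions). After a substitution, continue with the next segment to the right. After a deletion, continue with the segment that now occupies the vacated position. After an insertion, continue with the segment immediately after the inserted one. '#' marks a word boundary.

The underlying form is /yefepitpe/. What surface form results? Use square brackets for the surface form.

Rule 1 Intervocalic Voicing: [yefepitpe] → [yevebitpe]
Rule 2 Degemination: no change — [yevebitpe]
Rule 3 Medial Vowel Deletion: [yevebitpe] → [yvbitpe]

[yvbitpe]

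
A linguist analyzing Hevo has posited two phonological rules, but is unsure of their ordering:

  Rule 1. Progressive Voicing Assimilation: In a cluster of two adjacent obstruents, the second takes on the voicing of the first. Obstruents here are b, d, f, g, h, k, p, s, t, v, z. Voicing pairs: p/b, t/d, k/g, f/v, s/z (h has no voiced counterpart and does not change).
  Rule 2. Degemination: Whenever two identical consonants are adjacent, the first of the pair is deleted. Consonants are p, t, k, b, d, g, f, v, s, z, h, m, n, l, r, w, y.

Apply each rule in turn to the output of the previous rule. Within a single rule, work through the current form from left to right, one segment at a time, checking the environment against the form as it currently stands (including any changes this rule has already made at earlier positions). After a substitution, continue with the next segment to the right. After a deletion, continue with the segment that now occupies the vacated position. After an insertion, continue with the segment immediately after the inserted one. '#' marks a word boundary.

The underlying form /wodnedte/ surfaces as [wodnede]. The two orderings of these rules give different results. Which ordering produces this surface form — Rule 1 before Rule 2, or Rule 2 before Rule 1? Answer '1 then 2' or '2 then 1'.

Order 1 then 2:
  1 Progressive Voicing Assimilation: [wodnedte] → [wodnedde]
  2 Degemination: [wodnedde] → [wodnede]
  result: [wodnede]
Order 2 then 1:
  2 Degemination: no change — [wodnedte]
  1 Progressive Voicing Assimilation: [wodnedte] → [wodnedde]
  result: [wodnedde]

1 then 2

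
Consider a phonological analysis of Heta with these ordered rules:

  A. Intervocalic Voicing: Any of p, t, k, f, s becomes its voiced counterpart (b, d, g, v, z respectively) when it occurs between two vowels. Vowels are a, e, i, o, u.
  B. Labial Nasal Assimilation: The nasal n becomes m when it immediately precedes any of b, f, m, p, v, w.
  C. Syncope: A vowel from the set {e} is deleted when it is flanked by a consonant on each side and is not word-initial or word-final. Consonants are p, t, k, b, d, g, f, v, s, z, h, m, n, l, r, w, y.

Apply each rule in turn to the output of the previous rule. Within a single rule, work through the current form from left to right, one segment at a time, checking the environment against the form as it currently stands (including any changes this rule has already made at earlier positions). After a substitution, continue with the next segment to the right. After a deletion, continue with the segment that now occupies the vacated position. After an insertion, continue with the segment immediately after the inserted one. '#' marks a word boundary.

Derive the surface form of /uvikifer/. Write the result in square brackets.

[uvigivr]

A Intervocalic Voicing: [uvikifer] → [uvigiver]
B Labial Nasal Assimilation: no change — [uvigiver]
C Syncope: [uvigiver] → [uvigivr]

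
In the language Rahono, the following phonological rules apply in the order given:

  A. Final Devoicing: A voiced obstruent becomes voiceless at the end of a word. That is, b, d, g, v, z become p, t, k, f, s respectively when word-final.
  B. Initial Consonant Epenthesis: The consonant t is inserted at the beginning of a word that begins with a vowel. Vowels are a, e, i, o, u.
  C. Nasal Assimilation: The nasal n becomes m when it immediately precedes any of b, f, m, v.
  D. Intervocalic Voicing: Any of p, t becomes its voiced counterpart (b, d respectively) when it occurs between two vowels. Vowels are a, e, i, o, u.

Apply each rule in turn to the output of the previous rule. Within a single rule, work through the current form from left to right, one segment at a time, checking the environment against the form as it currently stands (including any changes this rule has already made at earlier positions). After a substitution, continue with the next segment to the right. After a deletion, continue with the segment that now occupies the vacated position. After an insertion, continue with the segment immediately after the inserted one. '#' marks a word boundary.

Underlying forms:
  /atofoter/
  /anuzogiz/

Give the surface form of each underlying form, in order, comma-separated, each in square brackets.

/atofoter/:
  A Final Devoicing: no change — [atofoter]
  B Initial Consonant Epenthesis: [atofoter] → [tatofoter]
  C Nasal Assimilation: no change — [tatofoter]
  D Intervocalic Voicing: [tatofoter] → [tadofoder]
/anuzogiz/:
  A Final Devoicing: [anuzogiz] → [anuzogis]
  B Initial Consonant Epenthesis: [anuzogis] → [tanuzogis]
  C Nasal Assimilation: no change — [tanuzogis]
  D Intervocalic Voicing: no change — [tanuzogis]

[tadofoder], [tanuzogis]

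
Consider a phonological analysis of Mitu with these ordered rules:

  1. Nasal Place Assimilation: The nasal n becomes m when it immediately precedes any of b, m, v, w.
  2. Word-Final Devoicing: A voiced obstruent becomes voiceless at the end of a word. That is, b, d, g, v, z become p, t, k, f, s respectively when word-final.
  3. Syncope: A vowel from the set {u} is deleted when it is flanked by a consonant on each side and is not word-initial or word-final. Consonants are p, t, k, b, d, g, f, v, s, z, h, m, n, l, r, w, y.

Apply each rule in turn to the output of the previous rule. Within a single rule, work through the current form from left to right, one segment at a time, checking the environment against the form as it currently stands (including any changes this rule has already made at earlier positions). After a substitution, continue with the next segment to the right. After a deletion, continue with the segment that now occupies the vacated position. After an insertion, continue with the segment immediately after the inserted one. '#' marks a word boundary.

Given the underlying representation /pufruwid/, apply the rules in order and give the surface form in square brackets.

1 Nasal Place Assimilation: no change — [pufruwid]
2 Word-Final Devoicing: [pufruwid] → [pufruwit]
3 Syncope: [pufruwit] → [pfrwit]

[pfrwit]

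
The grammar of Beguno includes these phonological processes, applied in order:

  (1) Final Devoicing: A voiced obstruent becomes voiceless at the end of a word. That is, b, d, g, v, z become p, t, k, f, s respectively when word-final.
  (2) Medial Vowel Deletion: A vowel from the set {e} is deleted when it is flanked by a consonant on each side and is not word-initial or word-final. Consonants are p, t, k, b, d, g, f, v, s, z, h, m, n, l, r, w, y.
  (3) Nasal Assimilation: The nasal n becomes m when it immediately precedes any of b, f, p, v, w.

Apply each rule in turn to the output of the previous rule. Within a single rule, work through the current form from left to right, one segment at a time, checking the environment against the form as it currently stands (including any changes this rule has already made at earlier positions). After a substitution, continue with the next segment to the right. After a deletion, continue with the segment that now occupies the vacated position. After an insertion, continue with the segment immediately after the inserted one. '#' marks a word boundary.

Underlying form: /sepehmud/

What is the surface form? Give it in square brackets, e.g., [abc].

(1) Final Devoicing: [sepehmud] → [sepehmut]
(2) Medial Vowel Deletion: [sepehmut] → [sphmut]
(3) Nasal Assimilation: no change — [sphmut]

[sphmut]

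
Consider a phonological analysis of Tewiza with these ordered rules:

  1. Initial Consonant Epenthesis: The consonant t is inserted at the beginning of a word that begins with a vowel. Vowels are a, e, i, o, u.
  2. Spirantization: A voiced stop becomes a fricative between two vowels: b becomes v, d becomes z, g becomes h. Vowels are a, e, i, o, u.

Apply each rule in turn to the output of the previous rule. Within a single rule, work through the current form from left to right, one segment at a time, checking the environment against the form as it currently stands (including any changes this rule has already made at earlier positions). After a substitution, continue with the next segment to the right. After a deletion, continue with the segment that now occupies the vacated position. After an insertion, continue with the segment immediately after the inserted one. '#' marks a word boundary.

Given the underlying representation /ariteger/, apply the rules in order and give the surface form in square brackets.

[tariteher]

1 Initial Consonant Epenthesis: [ariteger] → [tariteger]
2 Spirantization: [tariteger] → [tariteher]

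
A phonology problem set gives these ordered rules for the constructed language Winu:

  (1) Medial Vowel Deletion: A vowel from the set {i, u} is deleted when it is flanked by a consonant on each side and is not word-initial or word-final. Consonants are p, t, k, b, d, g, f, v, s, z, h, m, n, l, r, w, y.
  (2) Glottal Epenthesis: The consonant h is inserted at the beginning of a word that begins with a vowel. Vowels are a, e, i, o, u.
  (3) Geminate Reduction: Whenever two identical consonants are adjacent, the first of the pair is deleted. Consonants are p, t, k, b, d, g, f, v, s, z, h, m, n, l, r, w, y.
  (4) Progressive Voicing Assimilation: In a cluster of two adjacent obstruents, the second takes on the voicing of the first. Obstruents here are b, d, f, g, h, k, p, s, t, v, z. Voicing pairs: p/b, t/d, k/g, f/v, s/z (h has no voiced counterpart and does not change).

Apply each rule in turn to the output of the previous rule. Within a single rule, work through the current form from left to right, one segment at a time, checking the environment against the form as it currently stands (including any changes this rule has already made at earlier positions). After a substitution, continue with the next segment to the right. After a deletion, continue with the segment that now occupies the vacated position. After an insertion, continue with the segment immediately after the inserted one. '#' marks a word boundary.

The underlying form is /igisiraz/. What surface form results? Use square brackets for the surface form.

(1) Medial Vowel Deletion: [igisiraz] → [igsraz]
(2) Glottal Epenthesis: [igsraz] → [higsraz]
(3) Geminate Reduction: no change — [higsraz]
(4) Progressive Voicing Assimilation: [higsraz] → [higzraz]

[higzraz]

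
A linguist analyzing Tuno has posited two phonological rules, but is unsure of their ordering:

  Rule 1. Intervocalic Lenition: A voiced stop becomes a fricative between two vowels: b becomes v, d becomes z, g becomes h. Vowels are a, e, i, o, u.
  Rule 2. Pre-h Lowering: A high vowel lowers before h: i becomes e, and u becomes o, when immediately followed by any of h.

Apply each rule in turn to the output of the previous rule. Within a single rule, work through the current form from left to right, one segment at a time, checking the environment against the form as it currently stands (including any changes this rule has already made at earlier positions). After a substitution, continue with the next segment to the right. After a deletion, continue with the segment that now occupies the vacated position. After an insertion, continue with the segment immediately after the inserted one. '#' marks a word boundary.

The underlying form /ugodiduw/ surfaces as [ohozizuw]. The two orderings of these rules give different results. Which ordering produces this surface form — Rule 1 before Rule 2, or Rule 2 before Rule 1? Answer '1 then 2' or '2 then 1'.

1 then 2

Order 1 then 2:
  1 Intervocalic Lenition: [ugodiduw] → [uhozizuw]
  2 Pre-h Lowering: [uhozizuw] → [ohozizuw]
  result: [ohozizuw]
Order 2 then 1:
  2 Pre-h Lowering: no change — [ugodiduw]
  1 Intervocalic Lenition: [ugodiduw] → [uhozizuw]
  result: [uhozizuw]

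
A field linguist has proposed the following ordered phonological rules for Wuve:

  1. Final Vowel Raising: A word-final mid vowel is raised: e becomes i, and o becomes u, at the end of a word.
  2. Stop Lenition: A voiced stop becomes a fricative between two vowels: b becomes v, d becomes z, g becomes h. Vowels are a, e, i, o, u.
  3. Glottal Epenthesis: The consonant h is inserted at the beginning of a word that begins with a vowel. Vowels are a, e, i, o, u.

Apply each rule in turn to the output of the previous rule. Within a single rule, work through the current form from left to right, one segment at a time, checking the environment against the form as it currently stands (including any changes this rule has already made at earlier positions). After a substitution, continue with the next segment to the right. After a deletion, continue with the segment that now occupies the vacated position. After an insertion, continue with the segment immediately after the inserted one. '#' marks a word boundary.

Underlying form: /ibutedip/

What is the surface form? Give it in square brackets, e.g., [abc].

[hivutezip]

1 Final Vowel Raising: no change — [ibutedip]
2 Stop Lenition: [ibutedip] → [ivutezip]
3 Glottal Epenthesis: [ivutezip] → [hivutezip]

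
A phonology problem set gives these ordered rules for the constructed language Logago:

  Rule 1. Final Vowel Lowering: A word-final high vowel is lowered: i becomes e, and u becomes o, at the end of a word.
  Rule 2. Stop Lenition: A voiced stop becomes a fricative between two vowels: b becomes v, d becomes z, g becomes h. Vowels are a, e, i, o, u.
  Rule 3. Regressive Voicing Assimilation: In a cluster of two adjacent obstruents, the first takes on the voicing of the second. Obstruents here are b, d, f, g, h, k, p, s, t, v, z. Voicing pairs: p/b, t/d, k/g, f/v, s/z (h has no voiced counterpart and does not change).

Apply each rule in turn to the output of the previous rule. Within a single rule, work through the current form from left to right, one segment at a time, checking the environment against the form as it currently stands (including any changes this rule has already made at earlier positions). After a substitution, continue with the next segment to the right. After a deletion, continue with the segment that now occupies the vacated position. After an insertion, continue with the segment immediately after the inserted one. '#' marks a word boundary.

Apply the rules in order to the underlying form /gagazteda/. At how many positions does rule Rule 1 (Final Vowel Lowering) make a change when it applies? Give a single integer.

0

Rule 1 Final Vowel Lowering: no change — [gagazteda]
Rule 2 Stop Lenition: [gagazteda] → [gahazteza]
Rule 3 Regressive Voicing Assimilation: [gahazteza] → [gahasteza]
Rule Rule 1 changed 0 position(s).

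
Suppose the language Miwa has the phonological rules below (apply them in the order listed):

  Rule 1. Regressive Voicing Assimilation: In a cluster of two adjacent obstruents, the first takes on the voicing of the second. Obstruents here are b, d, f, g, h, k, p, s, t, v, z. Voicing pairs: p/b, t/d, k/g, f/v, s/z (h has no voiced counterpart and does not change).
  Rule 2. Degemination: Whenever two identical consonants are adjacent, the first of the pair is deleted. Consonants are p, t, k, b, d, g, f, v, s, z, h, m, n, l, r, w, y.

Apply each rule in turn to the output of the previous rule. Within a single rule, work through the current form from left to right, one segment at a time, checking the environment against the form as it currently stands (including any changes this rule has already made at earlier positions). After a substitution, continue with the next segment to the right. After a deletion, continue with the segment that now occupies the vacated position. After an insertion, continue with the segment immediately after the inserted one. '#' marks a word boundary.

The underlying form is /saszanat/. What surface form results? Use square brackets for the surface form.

Rule 1 Regressive Voicing Assimilation: [saszanat] → [sazzanat]
Rule 2 Degemination: [sazzanat] → [sazanat]

[sazanat]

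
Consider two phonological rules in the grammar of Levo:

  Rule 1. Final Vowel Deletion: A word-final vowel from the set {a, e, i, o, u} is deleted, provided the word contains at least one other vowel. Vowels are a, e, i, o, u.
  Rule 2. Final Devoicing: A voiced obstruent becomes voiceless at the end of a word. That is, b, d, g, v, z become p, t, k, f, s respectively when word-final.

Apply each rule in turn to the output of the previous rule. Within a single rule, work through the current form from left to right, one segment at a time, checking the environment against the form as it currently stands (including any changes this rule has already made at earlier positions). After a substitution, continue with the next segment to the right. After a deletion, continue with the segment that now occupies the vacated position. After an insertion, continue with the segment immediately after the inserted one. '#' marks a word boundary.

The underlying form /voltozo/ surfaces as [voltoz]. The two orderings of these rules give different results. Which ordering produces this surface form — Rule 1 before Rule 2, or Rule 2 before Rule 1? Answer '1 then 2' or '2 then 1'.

2 then 1

Order 1 then 2:
  1 Final Vowel Deletion: [voltozo] → [voltoz]
  2 Final Devoicing: [voltoz] → [voltos]
  result: [voltos]
Order 2 then 1:
  2 Final Devoicing: no change — [voltozo]
  1 Final Vowel Deletion: [voltozo] → [voltoz]
  result: [voltoz]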